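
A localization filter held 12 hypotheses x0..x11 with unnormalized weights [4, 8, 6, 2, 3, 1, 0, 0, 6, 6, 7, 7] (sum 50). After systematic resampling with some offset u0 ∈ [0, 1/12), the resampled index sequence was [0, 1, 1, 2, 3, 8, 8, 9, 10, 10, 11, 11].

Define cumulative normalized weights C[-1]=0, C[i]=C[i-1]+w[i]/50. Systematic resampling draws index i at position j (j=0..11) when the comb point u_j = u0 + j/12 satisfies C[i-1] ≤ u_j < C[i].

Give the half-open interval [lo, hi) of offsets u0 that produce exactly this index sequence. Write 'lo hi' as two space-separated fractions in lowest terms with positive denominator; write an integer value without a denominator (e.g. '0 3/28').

C = [2/25, 6/25, 9/25, 2/5, 23/50, 12/25, 12/25, 12/25, 3/5, 18/25, 43/50, 1]
j=0 picked index 0: u0 ∈ [0, 2/25)
j=1 picked index 1: u0 ∈ [-1/300, 47/300)
j=2 picked index 1: u0 ∈ [-13/150, 11/150)
j=3 picked index 2: u0 ∈ [-1/100, 11/100)
j=4 picked index 3: u0 ∈ [2/75, 1/15)
j=5 picked index 8: u0 ∈ [19/300, 11/60)
j=6 picked index 8: u0 ∈ [-1/50, 1/10)
j=7 picked index 9: u0 ∈ [1/60, 41/300)
j=8 picked index 10: u0 ∈ [4/75, 29/150)
j=9 picked index 10: u0 ∈ [-3/100, 11/100)
j=10 picked index 11: u0 ∈ [2/75, 1/6)
j=11 picked index 11: u0 ∈ [-17/300, 1/12)
intersection: [19/300, 1/15)

19/300 1/15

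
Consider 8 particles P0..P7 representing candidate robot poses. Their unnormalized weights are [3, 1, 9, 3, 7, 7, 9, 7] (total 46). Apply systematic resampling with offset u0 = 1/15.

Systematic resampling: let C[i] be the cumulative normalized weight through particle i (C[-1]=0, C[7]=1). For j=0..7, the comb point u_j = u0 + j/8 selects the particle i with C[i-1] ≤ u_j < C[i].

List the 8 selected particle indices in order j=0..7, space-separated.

C = [3/46, 2/23, 13/46, 8/23, 1/2, 15/23, 39/46, 1]
j=0: u_0=1/15 ∈ [3/46, 2/23) → index 1
j=1: u_1=23/120 ∈ [2/23, 13/46) → index 2
j=2: u_2=19/60 ∈ [13/46, 8/23) → index 3
j=3: u_3=53/120 ∈ [8/23, 1/2) → index 4
j=4: u_4=17/30 ∈ [1/2, 15/23) → index 5
j=5: u_5=83/120 ∈ [15/23, 39/46) → index 6
j=6: u_6=49/60 ∈ [15/23, 39/46) → index 6
j=7: u_7=113/120 ∈ [39/46, 1) → index 7

1 2 3 4 5 6 6 7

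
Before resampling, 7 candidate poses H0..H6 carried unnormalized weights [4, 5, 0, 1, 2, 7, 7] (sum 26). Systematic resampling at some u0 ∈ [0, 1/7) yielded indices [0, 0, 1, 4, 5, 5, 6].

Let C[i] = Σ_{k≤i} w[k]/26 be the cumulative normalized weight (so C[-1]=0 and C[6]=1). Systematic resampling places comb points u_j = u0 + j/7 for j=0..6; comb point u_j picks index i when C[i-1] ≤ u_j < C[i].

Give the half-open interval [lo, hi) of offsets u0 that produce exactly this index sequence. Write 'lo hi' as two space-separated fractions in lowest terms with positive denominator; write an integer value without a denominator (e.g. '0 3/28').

C = [2/13, 9/26, 9/26, 5/13, 6/13, 19/26, 1]
j=0 picked index 0: u0 ∈ [0, 2/13)
j=1 picked index 0: u0 ∈ [-1/7, 1/91)
j=2 picked index 1: u0 ∈ [-12/91, 11/182)
j=3 picked index 4: u0 ∈ [-4/91, 3/91)
j=4 picked index 5: u0 ∈ [-10/91, 29/182)
j=5 picked index 5: u0 ∈ [-23/91, 3/182)
j=6 picked index 6: u0 ∈ [-23/182, 1/7)
intersection: [0, 1/91)

0 1/91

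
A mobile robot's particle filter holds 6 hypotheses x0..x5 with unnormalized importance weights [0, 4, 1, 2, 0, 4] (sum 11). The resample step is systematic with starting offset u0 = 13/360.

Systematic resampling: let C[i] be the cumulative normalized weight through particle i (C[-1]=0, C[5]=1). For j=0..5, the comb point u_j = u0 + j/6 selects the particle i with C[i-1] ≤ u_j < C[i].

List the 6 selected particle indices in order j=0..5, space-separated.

C = [0, 4/11, 5/11, 7/11, 7/11, 1]
j=0: u_0=13/360 ∈ [0, 4/11) → index 1
j=1: u_1=73/360 ∈ [0, 4/11) → index 1
j=2: u_2=133/360 ∈ [4/11, 5/11) → index 2
j=3: u_3=193/360 ∈ [5/11, 7/11) → index 3
j=4: u_4=253/360 ∈ [7/11, 1) → index 5
j=5: u_5=313/360 ∈ [7/11, 1) → index 5

1 1 2 3 5 5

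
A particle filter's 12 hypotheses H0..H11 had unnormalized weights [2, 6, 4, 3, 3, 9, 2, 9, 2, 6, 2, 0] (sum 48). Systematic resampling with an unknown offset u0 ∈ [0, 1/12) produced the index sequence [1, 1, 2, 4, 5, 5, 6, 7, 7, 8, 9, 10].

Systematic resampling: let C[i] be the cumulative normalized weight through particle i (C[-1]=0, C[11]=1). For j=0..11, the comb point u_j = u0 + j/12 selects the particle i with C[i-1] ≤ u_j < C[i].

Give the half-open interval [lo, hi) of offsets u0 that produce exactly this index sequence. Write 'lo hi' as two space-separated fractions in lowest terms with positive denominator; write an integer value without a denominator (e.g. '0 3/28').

1/16 1/12

C = [1/24, 1/6, 1/4, 5/16, 3/8, 9/16, 29/48, 19/24, 5/6, 23/24, 1, 1]
j=0 picked index 1: u0 ∈ [1/24, 1/6)
j=1 picked index 1: u0 ∈ [-1/24, 1/12)
j=2 picked index 2: u0 ∈ [0, 1/12)
j=3 picked index 4: u0 ∈ [1/16, 1/8)
j=4 picked index 5: u0 ∈ [1/24, 11/48)
j=5 picked index 5: u0 ∈ [-1/24, 7/48)
j=6 picked index 6: u0 ∈ [1/16, 5/48)
j=7 picked index 7: u0 ∈ [1/48, 5/24)
j=8 picked index 7: u0 ∈ [-1/16, 1/8)
j=9 picked index 8: u0 ∈ [1/24, 1/12)
j=10 picked index 9: u0 ∈ [0, 1/8)
j=11 picked index 10: u0 ∈ [1/24, 1/12)
intersection: [1/16, 1/12)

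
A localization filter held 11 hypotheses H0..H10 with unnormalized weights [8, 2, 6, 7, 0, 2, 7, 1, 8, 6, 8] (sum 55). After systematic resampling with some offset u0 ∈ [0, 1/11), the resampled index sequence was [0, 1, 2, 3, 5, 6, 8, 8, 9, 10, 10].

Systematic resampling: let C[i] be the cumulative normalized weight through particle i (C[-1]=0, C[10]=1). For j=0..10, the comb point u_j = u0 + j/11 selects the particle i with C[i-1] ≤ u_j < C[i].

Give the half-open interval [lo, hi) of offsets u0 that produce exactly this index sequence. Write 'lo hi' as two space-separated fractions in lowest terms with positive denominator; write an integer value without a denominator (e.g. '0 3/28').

3/55 1/11

C = [8/55, 2/11, 16/55, 23/55, 23/55, 5/11, 32/55, 3/5, 41/55, 47/55, 1]
j=0 picked index 0: u0 ∈ [0, 8/55)
j=1 picked index 1: u0 ∈ [3/55, 1/11)
j=2 picked index 2: u0 ∈ [0, 6/55)
j=3 picked index 3: u0 ∈ [1/55, 8/55)
j=4 picked index 5: u0 ∈ [3/55, 1/11)
j=5 picked index 6: u0 ∈ [0, 7/55)
j=6 picked index 8: u0 ∈ [3/55, 1/5)
j=7 picked index 8: u0 ∈ [-2/55, 6/55)
j=8 picked index 9: u0 ∈ [1/55, 7/55)
j=9 picked index 10: u0 ∈ [2/55, 2/11)
j=10 picked index 10: u0 ∈ [-3/55, 1/11)
intersection: [3/55, 1/11)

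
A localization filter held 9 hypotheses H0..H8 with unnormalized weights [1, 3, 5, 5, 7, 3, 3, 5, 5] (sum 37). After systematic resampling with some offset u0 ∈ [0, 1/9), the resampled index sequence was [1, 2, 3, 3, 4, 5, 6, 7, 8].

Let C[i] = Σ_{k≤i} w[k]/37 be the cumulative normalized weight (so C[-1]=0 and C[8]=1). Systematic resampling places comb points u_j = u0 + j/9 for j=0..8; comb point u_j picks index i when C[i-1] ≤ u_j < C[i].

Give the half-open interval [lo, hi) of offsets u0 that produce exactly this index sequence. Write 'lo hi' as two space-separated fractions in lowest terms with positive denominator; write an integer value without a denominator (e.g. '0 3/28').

C = [1/37, 4/37, 9/37, 14/37, 21/37, 24/37, 27/37, 32/37, 1]
j=0 picked index 1: u0 ∈ [1/37, 4/37)
j=1 picked index 2: u0 ∈ [-1/333, 44/333)
j=2 picked index 3: u0 ∈ [7/333, 52/333)
j=3 picked index 3: u0 ∈ [-10/111, 5/111)
j=4 picked index 4: u0 ∈ [-22/333, 41/333)
j=5 picked index 5: u0 ∈ [4/333, 31/333)
j=6 picked index 6: u0 ∈ [-2/111, 7/111)
j=7 picked index 7: u0 ∈ [-16/333, 29/333)
j=8 picked index 8: u0 ∈ [-8/333, 1/9)
intersection: [1/37, 5/111)

1/37 5/111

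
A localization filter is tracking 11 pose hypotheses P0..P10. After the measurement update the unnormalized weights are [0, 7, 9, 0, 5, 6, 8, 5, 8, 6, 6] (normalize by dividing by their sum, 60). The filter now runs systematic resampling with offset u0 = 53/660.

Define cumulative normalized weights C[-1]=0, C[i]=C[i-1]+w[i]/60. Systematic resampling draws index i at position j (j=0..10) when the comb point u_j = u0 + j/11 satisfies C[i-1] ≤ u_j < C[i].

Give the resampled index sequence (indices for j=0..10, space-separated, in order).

1 2 2 5 5 6 7 8 9 9 10

C = [0, 7/60, 4/15, 4/15, 7/20, 9/20, 7/12, 2/3, 4/5, 9/10, 1]
j=0: u_0=53/660 ∈ [0, 7/60) → index 1
j=1: u_1=113/660 ∈ [7/60, 4/15) → index 2
j=2: u_2=173/660 ∈ [7/60, 4/15) → index 2
j=3: u_3=233/660 ∈ [7/20, 9/20) → index 5
j=4: u_4=293/660 ∈ [7/20, 9/20) → index 5
j=5: u_5=353/660 ∈ [9/20, 7/12) → index 6
j=6: u_6=413/660 ∈ [7/12, 2/3) → index 7
j=7: u_7=43/60 ∈ [2/3, 4/5) → index 8
j=8: u_8=533/660 ∈ [4/5, 9/10) → index 9
j=9: u_9=593/660 ∈ [4/5, 9/10) → index 9
j=10: u_10=653/660 ∈ [9/10, 1) → index 10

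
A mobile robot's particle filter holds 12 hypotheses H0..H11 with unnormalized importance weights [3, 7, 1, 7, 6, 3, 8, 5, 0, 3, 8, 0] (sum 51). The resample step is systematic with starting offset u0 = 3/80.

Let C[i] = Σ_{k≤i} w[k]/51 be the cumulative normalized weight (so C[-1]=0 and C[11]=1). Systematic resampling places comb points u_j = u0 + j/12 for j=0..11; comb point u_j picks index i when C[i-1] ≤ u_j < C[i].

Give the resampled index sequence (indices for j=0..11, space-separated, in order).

C = [1/17, 10/51, 11/51, 6/17, 8/17, 9/17, 35/51, 40/51, 40/51, 43/51, 1, 1]
j=0: u_0=3/80 ∈ [0, 1/17) → index 0
j=1: u_1=29/240 ∈ [1/17, 10/51) → index 1
j=2: u_2=49/240 ∈ [10/51, 11/51) → index 2
j=3: u_3=23/80 ∈ [11/51, 6/17) → index 3
j=4: u_4=89/240 ∈ [6/17, 8/17) → index 4
j=5: u_5=109/240 ∈ [6/17, 8/17) → index 4
j=6: u_6=43/80 ∈ [9/17, 35/51) → index 6
j=7: u_7=149/240 ∈ [9/17, 35/51) → index 6
j=8: u_8=169/240 ∈ [35/51, 40/51) → index 7
j=9: u_9=63/80 ∈ [40/51, 43/51) → index 9
j=10: u_10=209/240 ∈ [43/51, 1) → index 10
j=11: u_11=229/240 ∈ [43/51, 1) → index 10

0 1 2 3 4 4 6 6 7 9 10 10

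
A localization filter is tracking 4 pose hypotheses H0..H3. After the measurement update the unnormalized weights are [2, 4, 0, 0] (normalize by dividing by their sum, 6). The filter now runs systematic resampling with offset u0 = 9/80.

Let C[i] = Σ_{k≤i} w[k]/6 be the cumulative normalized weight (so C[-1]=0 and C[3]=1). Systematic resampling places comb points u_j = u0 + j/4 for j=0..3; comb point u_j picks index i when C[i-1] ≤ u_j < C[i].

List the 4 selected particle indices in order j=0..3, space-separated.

0 1 1 1

C = [1/3, 1, 1, 1]
j=0: u_0=9/80 ∈ [0, 1/3) → index 0
j=1: u_1=29/80 ∈ [1/3, 1) → index 1
j=2: u_2=49/80 ∈ [1/3, 1) → index 1
j=3: u_3=69/80 ∈ [1/3, 1) → index 1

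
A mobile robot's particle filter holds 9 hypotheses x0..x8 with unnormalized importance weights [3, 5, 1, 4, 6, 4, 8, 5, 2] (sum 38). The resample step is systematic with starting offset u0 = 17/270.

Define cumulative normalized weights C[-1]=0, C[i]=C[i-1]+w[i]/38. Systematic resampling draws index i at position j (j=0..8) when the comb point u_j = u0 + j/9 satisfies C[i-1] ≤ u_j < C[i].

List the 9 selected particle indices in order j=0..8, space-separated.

0 1 3 4 5 6 6 7 8

C = [3/38, 4/19, 9/38, 13/38, 1/2, 23/38, 31/38, 18/19, 1]
j=0: u_0=17/270 ∈ [0, 3/38) → index 0
j=1: u_1=47/270 ∈ [3/38, 4/19) → index 1
j=2: u_2=77/270 ∈ [9/38, 13/38) → index 3
j=3: u_3=107/270 ∈ [13/38, 1/2) → index 4
j=4: u_4=137/270 ∈ [1/2, 23/38) → index 5
j=5: u_5=167/270 ∈ [23/38, 31/38) → index 6
j=6: u_6=197/270 ∈ [23/38, 31/38) → index 6
j=7: u_7=227/270 ∈ [31/38, 18/19) → index 7
j=8: u_8=257/270 ∈ [18/19, 1) → index 8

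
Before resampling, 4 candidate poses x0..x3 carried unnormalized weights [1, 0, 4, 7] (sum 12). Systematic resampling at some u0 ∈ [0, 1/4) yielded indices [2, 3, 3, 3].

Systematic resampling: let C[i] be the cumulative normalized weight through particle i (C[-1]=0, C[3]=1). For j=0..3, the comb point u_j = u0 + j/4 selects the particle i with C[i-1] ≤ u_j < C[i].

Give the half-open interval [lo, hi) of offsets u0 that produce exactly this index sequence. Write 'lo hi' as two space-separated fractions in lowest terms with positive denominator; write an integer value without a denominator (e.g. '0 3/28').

C = [1/12, 1/12, 5/12, 1]
j=0 picked index 2: u0 ∈ [1/12, 5/12)
j=1 picked index 3: u0 ∈ [1/6, 3/4)
j=2 picked index 3: u0 ∈ [-1/12, 1/2)
j=3 picked index 3: u0 ∈ [-1/3, 1/4)
intersection: [1/6, 1/4)

1/6 1/4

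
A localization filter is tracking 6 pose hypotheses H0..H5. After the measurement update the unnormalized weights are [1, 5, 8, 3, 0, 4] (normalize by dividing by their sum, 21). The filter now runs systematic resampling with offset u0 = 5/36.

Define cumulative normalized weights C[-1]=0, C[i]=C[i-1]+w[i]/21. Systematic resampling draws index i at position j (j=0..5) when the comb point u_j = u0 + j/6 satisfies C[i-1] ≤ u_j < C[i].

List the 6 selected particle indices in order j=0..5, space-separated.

C = [1/21, 2/7, 2/3, 17/21, 17/21, 1]
j=0: u_0=5/36 ∈ [1/21, 2/7) → index 1
j=1: u_1=11/36 ∈ [2/7, 2/3) → index 2
j=2: u_2=17/36 ∈ [2/7, 2/3) → index 2
j=3: u_3=23/36 ∈ [2/7, 2/3) → index 2
j=4: u_4=29/36 ∈ [2/3, 17/21) → index 3
j=5: u_5=35/36 ∈ [17/21, 1) → index 5

1 2 2 2 3 5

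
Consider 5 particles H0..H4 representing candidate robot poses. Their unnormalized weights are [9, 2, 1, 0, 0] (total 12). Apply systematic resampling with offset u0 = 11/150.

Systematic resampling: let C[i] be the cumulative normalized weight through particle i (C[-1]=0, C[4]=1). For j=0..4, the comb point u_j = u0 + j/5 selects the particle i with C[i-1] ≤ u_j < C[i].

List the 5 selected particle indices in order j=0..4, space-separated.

C = [3/4, 11/12, 1, 1, 1]
j=0: u_0=11/150 ∈ [0, 3/4) → index 0
j=1: u_1=41/150 ∈ [0, 3/4) → index 0
j=2: u_2=71/150 ∈ [0, 3/4) → index 0
j=3: u_3=101/150 ∈ [0, 3/4) → index 0
j=4: u_4=131/150 ∈ [3/4, 11/12) → index 1

0 0 0 0 1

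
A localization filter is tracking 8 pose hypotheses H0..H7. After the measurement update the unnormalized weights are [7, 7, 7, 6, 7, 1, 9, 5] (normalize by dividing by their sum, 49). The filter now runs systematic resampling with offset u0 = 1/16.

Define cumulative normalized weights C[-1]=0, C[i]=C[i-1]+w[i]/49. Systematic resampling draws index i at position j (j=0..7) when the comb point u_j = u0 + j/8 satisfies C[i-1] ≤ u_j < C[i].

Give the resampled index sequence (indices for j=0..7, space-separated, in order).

0 1 2 3 4 4 6 7

C = [1/7, 2/7, 3/7, 27/49, 34/49, 5/7, 44/49, 1]
j=0: u_0=1/16 ∈ [0, 1/7) → index 0
j=1: u_1=3/16 ∈ [1/7, 2/7) → index 1
j=2: u_2=5/16 ∈ [2/7, 3/7) → index 2
j=3: u_3=7/16 ∈ [3/7, 27/49) → index 3
j=4: u_4=9/16 ∈ [27/49, 34/49) → index 4
j=5: u_5=11/16 ∈ [27/49, 34/49) → index 4
j=6: u_6=13/16 ∈ [5/7, 44/49) → index 6
j=7: u_7=15/16 ∈ [44/49, 1) → index 7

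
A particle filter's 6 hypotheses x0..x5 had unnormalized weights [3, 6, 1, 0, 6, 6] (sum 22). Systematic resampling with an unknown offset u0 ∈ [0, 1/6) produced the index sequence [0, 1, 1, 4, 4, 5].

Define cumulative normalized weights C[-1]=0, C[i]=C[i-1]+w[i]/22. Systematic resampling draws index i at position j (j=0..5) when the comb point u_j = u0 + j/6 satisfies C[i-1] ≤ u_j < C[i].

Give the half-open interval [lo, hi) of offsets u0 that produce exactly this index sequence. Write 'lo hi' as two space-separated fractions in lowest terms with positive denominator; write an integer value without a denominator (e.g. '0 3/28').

C = [3/22, 9/22, 5/11, 5/11, 8/11, 1]
j=0 picked index 0: u0 ∈ [0, 3/22)
j=1 picked index 1: u0 ∈ [-1/33, 8/33)
j=2 picked index 1: u0 ∈ [-13/66, 5/66)
j=3 picked index 4: u0 ∈ [-1/22, 5/22)
j=4 picked index 4: u0 ∈ [-7/33, 2/33)
j=5 picked index 5: u0 ∈ [-7/66, 1/6)
intersection: [0, 2/33)

0 2/33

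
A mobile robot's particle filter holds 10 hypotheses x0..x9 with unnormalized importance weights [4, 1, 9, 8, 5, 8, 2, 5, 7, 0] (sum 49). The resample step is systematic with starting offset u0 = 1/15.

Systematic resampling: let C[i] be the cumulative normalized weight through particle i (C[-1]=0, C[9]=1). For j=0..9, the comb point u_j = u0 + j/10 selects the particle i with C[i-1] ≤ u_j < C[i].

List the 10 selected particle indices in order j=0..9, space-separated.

0 2 2 3 4 5 5 7 8 8

C = [4/49, 5/49, 2/7, 22/49, 27/49, 5/7, 37/49, 6/7, 1, 1]
j=0: u_0=1/15 ∈ [0, 4/49) → index 0
j=1: u_1=1/6 ∈ [5/49, 2/7) → index 2
j=2: u_2=4/15 ∈ [5/49, 2/7) → index 2
j=3: u_3=11/30 ∈ [2/7, 22/49) → index 3
j=4: u_4=7/15 ∈ [22/49, 27/49) → index 4
j=5: u_5=17/30 ∈ [27/49, 5/7) → index 5
j=6: u_6=2/3 ∈ [27/49, 5/7) → index 5
j=7: u_7=23/30 ∈ [37/49, 6/7) → index 7
j=8: u_8=13/15 ∈ [6/7, 1) → index 8
j=9: u_9=29/30 ∈ [6/7, 1) → index 8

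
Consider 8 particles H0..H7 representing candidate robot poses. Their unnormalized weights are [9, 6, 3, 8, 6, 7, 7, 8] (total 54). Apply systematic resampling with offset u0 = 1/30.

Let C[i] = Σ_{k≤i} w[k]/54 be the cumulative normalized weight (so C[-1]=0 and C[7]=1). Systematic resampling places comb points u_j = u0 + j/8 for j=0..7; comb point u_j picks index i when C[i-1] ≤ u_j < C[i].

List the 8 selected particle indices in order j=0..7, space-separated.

0 0 2 3 4 5 6 7

C = [1/6, 5/18, 1/3, 13/27, 16/27, 13/18, 23/27, 1]
j=0: u_0=1/30 ∈ [0, 1/6) → index 0
j=1: u_1=19/120 ∈ [0, 1/6) → index 0
j=2: u_2=17/60 ∈ [5/18, 1/3) → index 2
j=3: u_3=49/120 ∈ [1/3, 13/27) → index 3
j=4: u_4=8/15 ∈ [13/27, 16/27) → index 4
j=5: u_5=79/120 ∈ [16/27, 13/18) → index 5
j=6: u_6=47/60 ∈ [13/18, 23/27) → index 6
j=7: u_7=109/120 ∈ [23/27, 1) → index 7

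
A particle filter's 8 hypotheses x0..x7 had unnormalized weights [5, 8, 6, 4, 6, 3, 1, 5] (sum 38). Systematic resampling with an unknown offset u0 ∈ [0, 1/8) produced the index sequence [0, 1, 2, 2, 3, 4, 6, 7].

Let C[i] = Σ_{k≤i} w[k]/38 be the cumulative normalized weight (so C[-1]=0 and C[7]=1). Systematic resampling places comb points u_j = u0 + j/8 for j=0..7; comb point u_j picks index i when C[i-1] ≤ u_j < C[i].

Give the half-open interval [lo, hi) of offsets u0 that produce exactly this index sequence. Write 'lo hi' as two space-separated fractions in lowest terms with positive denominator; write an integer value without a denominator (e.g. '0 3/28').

7/76 2/19

C = [5/38, 13/38, 1/2, 23/38, 29/38, 16/19, 33/38, 1]
j=0 picked index 0: u0 ∈ [0, 5/38)
j=1 picked index 1: u0 ∈ [1/152, 33/152)
j=2 picked index 2: u0 ∈ [7/76, 1/4)
j=3 picked index 2: u0 ∈ [-5/152, 1/8)
j=4 picked index 3: u0 ∈ [0, 2/19)
j=5 picked index 4: u0 ∈ [-3/152, 21/152)
j=6 picked index 6: u0 ∈ [7/76, 9/76)
j=7 picked index 7: u0 ∈ [-1/152, 1/8)
intersection: [7/76, 2/19)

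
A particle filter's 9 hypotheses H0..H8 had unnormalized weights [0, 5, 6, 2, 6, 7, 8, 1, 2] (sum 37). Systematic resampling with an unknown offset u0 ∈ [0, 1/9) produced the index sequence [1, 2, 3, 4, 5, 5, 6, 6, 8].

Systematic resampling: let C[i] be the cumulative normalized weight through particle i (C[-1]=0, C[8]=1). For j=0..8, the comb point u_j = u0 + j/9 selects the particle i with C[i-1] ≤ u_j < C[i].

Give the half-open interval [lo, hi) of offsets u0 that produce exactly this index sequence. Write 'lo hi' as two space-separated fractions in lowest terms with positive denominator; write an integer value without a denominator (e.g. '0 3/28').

25/333 1/9

C = [0, 5/37, 11/37, 13/37, 19/37, 26/37, 34/37, 35/37, 1]
j=0 picked index 1: u0 ∈ [0, 5/37)
j=1 picked index 2: u0 ∈ [8/333, 62/333)
j=2 picked index 3: u0 ∈ [25/333, 43/333)
j=3 picked index 4: u0 ∈ [2/111, 20/111)
j=4 picked index 5: u0 ∈ [23/333, 86/333)
j=5 picked index 5: u0 ∈ [-14/333, 49/333)
j=6 picked index 6: u0 ∈ [4/111, 28/111)
j=7 picked index 6: u0 ∈ [-25/333, 47/333)
j=8 picked index 8: u0 ∈ [19/333, 1/9)
intersection: [25/333, 1/9)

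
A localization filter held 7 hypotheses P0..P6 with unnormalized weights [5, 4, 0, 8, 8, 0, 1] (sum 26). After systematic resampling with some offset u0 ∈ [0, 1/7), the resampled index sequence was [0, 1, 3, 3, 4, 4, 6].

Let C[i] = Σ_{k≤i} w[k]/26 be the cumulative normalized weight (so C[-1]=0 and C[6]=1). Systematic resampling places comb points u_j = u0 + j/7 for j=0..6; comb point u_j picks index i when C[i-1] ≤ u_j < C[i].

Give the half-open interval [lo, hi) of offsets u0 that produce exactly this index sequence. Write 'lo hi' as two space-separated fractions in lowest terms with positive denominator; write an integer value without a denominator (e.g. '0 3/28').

C = [5/26, 9/26, 9/26, 17/26, 25/26, 25/26, 1]
j=0 picked index 0: u0 ∈ [0, 5/26)
j=1 picked index 1: u0 ∈ [9/182, 37/182)
j=2 picked index 3: u0 ∈ [11/182, 67/182)
j=3 picked index 3: u0 ∈ [-15/182, 41/182)
j=4 picked index 4: u0 ∈ [15/182, 71/182)
j=5 picked index 4: u0 ∈ [-11/182, 45/182)
j=6 picked index 6: u0 ∈ [19/182, 1/7)
intersection: [19/182, 1/7)

19/182 1/7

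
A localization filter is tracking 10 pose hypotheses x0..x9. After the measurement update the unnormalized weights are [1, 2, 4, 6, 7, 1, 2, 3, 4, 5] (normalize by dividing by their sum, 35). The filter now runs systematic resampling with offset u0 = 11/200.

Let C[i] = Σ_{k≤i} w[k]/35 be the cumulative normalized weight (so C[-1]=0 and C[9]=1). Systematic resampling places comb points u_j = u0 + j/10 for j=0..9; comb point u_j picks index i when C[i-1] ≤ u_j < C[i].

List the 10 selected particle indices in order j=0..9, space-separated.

C = [1/35, 3/35, 1/5, 13/35, 4/7, 3/5, 23/35, 26/35, 6/7, 1]
j=0: u_0=11/200 ∈ [1/35, 3/35) → index 1
j=1: u_1=31/200 ∈ [3/35, 1/5) → index 2
j=2: u_2=51/200 ∈ [1/5, 13/35) → index 3
j=3: u_3=71/200 ∈ [1/5, 13/35) → index 3
j=4: u_4=91/200 ∈ [13/35, 4/7) → index 4
j=5: u_5=111/200 ∈ [13/35, 4/7) → index 4
j=6: u_6=131/200 ∈ [3/5, 23/35) → index 6
j=7: u_7=151/200 ∈ [26/35, 6/7) → index 8
j=8: u_8=171/200 ∈ [26/35, 6/7) → index 8
j=9: u_9=191/200 ∈ [6/7, 1) → index 9

1 2 3 3 4 4 6 8 8 9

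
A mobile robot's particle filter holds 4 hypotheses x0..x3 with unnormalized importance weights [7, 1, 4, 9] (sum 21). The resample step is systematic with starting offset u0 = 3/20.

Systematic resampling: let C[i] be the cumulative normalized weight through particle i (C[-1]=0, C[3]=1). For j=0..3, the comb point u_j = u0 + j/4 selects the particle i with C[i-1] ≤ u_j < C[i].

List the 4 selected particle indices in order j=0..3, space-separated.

0 2 3 3

C = [1/3, 8/21, 4/7, 1]
j=0: u_0=3/20 ∈ [0, 1/3) → index 0
j=1: u_1=2/5 ∈ [8/21, 4/7) → index 2
j=2: u_2=13/20 ∈ [4/7, 1) → index 3
j=3: u_3=9/10 ∈ [4/7, 1) → index 3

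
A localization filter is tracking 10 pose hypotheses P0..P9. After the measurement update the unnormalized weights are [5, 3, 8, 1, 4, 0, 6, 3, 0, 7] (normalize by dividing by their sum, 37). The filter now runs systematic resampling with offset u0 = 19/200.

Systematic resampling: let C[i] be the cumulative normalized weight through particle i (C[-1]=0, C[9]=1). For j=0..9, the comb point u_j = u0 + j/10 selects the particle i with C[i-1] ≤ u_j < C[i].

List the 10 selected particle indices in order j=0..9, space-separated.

0 1 2 2 4 6 6 7 9 9

C = [5/37, 8/37, 16/37, 17/37, 21/37, 21/37, 27/37, 30/37, 30/37, 1]
j=0: u_0=19/200 ∈ [0, 5/37) → index 0
j=1: u_1=39/200 ∈ [5/37, 8/37) → index 1
j=2: u_2=59/200 ∈ [8/37, 16/37) → index 2
j=3: u_3=79/200 ∈ [8/37, 16/37) → index 2
j=4: u_4=99/200 ∈ [17/37, 21/37) → index 4
j=5: u_5=119/200 ∈ [21/37, 27/37) → index 6
j=6: u_6=139/200 ∈ [21/37, 27/37) → index 6
j=7: u_7=159/200 ∈ [27/37, 30/37) → index 7
j=8: u_8=179/200 ∈ [30/37, 1) → index 9
j=9: u_9=199/200 ∈ [30/37, 1) → index 9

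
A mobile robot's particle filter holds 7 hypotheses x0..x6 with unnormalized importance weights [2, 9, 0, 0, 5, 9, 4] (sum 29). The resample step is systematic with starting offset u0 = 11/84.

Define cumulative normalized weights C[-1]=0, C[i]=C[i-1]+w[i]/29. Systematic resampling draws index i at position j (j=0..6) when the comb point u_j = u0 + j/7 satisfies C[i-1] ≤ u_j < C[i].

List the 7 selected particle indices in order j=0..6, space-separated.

1 1 4 5 5 5 6

C = [2/29, 11/29, 11/29, 11/29, 16/29, 25/29, 1]
j=0: u_0=11/84 ∈ [2/29, 11/29) → index 1
j=1: u_1=23/84 ∈ [2/29, 11/29) → index 1
j=2: u_2=5/12 ∈ [11/29, 16/29) → index 4
j=3: u_3=47/84 ∈ [16/29, 25/29) → index 5
j=4: u_4=59/84 ∈ [16/29, 25/29) → index 5
j=5: u_5=71/84 ∈ [16/29, 25/29) → index 5
j=6: u_6=83/84 ∈ [25/29, 1) → index 6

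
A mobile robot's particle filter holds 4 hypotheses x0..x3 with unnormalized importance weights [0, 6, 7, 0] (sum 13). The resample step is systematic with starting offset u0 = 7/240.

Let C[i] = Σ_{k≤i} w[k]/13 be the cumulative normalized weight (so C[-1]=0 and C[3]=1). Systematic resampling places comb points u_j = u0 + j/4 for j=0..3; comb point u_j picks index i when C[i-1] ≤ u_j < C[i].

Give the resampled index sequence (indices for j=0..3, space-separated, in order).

C = [0, 6/13, 1, 1]
j=0: u_0=7/240 ∈ [0, 6/13) → index 1
j=1: u_1=67/240 ∈ [0, 6/13) → index 1
j=2: u_2=127/240 ∈ [6/13, 1) → index 2
j=3: u_3=187/240 ∈ [6/13, 1) → index 2

1 1 2 2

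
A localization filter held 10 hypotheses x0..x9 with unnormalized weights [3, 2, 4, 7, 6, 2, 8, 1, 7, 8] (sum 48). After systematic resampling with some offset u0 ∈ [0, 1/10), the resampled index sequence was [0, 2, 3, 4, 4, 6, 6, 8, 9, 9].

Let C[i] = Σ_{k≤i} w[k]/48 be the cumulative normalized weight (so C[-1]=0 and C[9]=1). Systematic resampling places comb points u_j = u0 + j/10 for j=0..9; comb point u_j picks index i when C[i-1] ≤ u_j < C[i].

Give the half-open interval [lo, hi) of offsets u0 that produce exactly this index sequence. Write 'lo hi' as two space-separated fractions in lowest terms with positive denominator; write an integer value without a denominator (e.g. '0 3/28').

1/30 7/120

C = [1/16, 5/48, 3/16, 1/3, 11/24, 1/2, 2/3, 11/16, 5/6, 1]
j=0 picked index 0: u0 ∈ [0, 1/16)
j=1 picked index 2: u0 ∈ [1/240, 7/80)
j=2 picked index 3: u0 ∈ [-1/80, 2/15)
j=3 picked index 4: u0 ∈ [1/30, 19/120)
j=4 picked index 4: u0 ∈ [-1/15, 7/120)
j=5 picked index 6: u0 ∈ [0, 1/6)
j=6 picked index 6: u0 ∈ [-1/10, 1/15)
j=7 picked index 8: u0 ∈ [-1/80, 2/15)
j=8 picked index 9: u0 ∈ [1/30, 1/5)
j=9 picked index 9: u0 ∈ [-1/15, 1/10)
intersection: [1/30, 7/120)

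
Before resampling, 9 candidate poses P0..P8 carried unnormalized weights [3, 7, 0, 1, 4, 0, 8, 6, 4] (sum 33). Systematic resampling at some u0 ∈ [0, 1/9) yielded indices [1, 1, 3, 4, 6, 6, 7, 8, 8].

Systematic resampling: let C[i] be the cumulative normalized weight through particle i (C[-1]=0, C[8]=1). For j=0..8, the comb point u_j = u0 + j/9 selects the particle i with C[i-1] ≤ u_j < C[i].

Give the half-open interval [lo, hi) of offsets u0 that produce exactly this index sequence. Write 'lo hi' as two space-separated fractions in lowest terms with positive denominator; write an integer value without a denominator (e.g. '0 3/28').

C = [1/11, 10/33, 10/33, 1/3, 5/11, 5/11, 23/33, 29/33, 1]
j=0 picked index 1: u0 ∈ [1/11, 10/33)
j=1 picked index 1: u0 ∈ [-2/99, 19/99)
j=2 picked index 3: u0 ∈ [8/99, 1/9)
j=3 picked index 4: u0 ∈ [0, 4/33)
j=4 picked index 6: u0 ∈ [1/99, 25/99)
j=5 picked index 6: u0 ∈ [-10/99, 14/99)
j=6 picked index 7: u0 ∈ [1/33, 7/33)
j=7 picked index 8: u0 ∈ [10/99, 2/9)
j=8 picked index 8: u0 ∈ [-1/99, 1/9)
intersection: [10/99, 1/9)

10/99 1/9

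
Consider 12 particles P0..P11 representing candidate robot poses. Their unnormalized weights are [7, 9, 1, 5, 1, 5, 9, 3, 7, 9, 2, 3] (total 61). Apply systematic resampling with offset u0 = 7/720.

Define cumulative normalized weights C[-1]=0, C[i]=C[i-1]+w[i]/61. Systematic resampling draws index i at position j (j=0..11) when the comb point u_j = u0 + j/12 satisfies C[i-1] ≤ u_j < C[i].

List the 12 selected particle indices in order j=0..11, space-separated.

0 0 1 1 3 5 6 6 8 8 9 10

C = [7/61, 16/61, 17/61, 22/61, 23/61, 28/61, 37/61, 40/61, 47/61, 56/61, 58/61, 1]
j=0: u_0=7/720 ∈ [0, 7/61) → index 0
j=1: u_1=67/720 ∈ [0, 7/61) → index 0
j=2: u_2=127/720 ∈ [7/61, 16/61) → index 1
j=3: u_3=187/720 ∈ [7/61, 16/61) → index 1
j=4: u_4=247/720 ∈ [17/61, 22/61) → index 3
j=5: u_5=307/720 ∈ [23/61, 28/61) → index 5
j=6: u_6=367/720 ∈ [28/61, 37/61) → index 6
j=7: u_7=427/720 ∈ [28/61, 37/61) → index 6
j=8: u_8=487/720 ∈ [40/61, 47/61) → index 8
j=9: u_9=547/720 ∈ [40/61, 47/61) → index 8
j=10: u_10=607/720 ∈ [47/61, 56/61) → index 9
j=11: u_11=667/720 ∈ [56/61, 58/61) → index 10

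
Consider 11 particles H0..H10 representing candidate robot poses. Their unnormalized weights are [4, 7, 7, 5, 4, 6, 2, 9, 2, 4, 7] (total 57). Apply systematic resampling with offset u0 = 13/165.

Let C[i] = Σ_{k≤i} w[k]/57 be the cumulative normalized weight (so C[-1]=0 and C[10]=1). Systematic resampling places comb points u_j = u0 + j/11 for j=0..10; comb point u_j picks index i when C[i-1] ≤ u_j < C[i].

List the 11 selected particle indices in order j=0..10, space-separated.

C = [4/57, 11/57, 6/19, 23/57, 9/19, 11/19, 35/57, 44/57, 46/57, 50/57, 1]
j=0: u_0=13/165 ∈ [4/57, 11/57) → index 1
j=1: u_1=28/165 ∈ [4/57, 11/57) → index 1
j=2: u_2=43/165 ∈ [11/57, 6/19) → index 2
j=3: u_3=58/165 ∈ [6/19, 23/57) → index 3
j=4: u_4=73/165 ∈ [23/57, 9/19) → index 4
j=5: u_5=8/15 ∈ [9/19, 11/19) → index 5
j=6: u_6=103/165 ∈ [35/57, 44/57) → index 7
j=7: u_7=118/165 ∈ [35/57, 44/57) → index 7
j=8: u_8=133/165 ∈ [44/57, 46/57) → index 8
j=9: u_9=148/165 ∈ [50/57, 1) → index 10
j=10: u_10=163/165 ∈ [50/57, 1) → index 10

1 1 2 3 4 5 7 7 8 10 10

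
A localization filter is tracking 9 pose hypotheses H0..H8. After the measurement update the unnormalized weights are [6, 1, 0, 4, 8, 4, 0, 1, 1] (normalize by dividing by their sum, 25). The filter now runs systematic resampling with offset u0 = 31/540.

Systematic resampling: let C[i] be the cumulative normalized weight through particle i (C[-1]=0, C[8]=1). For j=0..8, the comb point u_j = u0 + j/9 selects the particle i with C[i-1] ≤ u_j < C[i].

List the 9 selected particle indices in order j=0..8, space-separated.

0 0 1 3 4 4 4 5 7

C = [6/25, 7/25, 7/25, 11/25, 19/25, 23/25, 23/25, 24/25, 1]
j=0: u_0=31/540 ∈ [0, 6/25) → index 0
j=1: u_1=91/540 ∈ [0, 6/25) → index 0
j=2: u_2=151/540 ∈ [6/25, 7/25) → index 1
j=3: u_3=211/540 ∈ [7/25, 11/25) → index 3
j=4: u_4=271/540 ∈ [11/25, 19/25) → index 4
j=5: u_5=331/540 ∈ [11/25, 19/25) → index 4
j=6: u_6=391/540 ∈ [11/25, 19/25) → index 4
j=7: u_7=451/540 ∈ [19/25, 23/25) → index 5
j=8: u_8=511/540 ∈ [23/25, 24/25) → index 7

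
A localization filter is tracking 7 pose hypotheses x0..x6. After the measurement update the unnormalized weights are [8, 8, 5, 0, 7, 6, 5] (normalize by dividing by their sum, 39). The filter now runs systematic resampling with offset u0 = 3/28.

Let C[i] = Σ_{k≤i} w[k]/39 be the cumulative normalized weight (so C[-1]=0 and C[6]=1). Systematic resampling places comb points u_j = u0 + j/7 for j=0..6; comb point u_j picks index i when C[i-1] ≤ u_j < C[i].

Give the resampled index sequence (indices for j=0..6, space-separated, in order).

C = [8/39, 16/39, 7/13, 7/13, 28/39, 34/39, 1]
j=0: u_0=3/28 ∈ [0, 8/39) → index 0
j=1: u_1=1/4 ∈ [8/39, 16/39) → index 1
j=2: u_2=11/28 ∈ [8/39, 16/39) → index 1
j=3: u_3=15/28 ∈ [16/39, 7/13) → index 2
j=4: u_4=19/28 ∈ [7/13, 28/39) → index 4
j=5: u_5=23/28 ∈ [28/39, 34/39) → index 5
j=6: u_6=27/28 ∈ [34/39, 1) → index 6

0 1 1 2 4 5 6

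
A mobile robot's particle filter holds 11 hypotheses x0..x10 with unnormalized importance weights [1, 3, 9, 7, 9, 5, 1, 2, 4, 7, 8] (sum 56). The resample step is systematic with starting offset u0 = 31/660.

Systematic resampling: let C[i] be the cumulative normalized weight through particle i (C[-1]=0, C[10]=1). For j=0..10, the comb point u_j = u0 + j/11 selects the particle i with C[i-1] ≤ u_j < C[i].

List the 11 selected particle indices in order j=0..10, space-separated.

C = [1/56, 1/14, 13/56, 5/14, 29/56, 17/28, 5/8, 37/56, 41/56, 6/7, 1]
j=0: u_0=31/660 ∈ [1/56, 1/14) → index 1
j=1: u_1=91/660 ∈ [1/14, 13/56) → index 2
j=2: u_2=151/660 ∈ [1/14, 13/56) → index 2
j=3: u_3=211/660 ∈ [13/56, 5/14) → index 3
j=4: u_4=271/660 ∈ [5/14, 29/56) → index 4
j=5: u_5=331/660 ∈ [5/14, 29/56) → index 4
j=6: u_6=391/660 ∈ [29/56, 17/28) → index 5
j=7: u_7=41/60 ∈ [37/56, 41/56) → index 8
j=8: u_8=511/660 ∈ [41/56, 6/7) → index 9
j=9: u_9=571/660 ∈ [6/7, 1) → index 10
j=10: u_10=631/660 ∈ [6/7, 1) → index 10

1 2 2 3 4 4 5 8 9 10 10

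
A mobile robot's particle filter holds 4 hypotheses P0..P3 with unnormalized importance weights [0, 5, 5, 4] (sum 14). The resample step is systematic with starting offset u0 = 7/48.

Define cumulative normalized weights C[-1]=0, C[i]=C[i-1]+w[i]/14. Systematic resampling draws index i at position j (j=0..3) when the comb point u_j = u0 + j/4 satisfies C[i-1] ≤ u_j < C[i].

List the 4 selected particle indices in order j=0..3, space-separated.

1 2 2 3

C = [0, 5/14, 5/7, 1]
j=0: u_0=7/48 ∈ [0, 5/14) → index 1
j=1: u_1=19/48 ∈ [5/14, 5/7) → index 2
j=2: u_2=31/48 ∈ [5/14, 5/7) → index 2
j=3: u_3=43/48 ∈ [5/7, 1) → index 3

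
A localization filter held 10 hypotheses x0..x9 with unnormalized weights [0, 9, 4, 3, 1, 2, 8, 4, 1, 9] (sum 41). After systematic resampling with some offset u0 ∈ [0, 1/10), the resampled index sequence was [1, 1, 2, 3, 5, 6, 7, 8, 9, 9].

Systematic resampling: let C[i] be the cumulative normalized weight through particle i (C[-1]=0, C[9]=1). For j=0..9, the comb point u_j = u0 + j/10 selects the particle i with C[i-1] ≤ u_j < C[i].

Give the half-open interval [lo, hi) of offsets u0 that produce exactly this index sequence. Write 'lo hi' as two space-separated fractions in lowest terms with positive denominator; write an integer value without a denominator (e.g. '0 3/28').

12/205 13/205

C = [0, 9/41, 13/41, 16/41, 17/41, 19/41, 27/41, 31/41, 32/41, 1]
j=0 picked index 1: u0 ∈ [0, 9/41)
j=1 picked index 1: u0 ∈ [-1/10, 49/410)
j=2 picked index 2: u0 ∈ [4/205, 24/205)
j=3 picked index 3: u0 ∈ [7/410, 37/410)
j=4 picked index 5: u0 ∈ [3/205, 13/205)
j=5 picked index 6: u0 ∈ [-3/82, 13/82)
j=6 picked index 7: u0 ∈ [12/205, 32/205)
j=7 picked index 8: u0 ∈ [23/410, 33/410)
j=8 picked index 9: u0 ∈ [-4/205, 1/5)
j=9 picked index 9: u0 ∈ [-49/410, 1/10)
intersection: [12/205, 13/205)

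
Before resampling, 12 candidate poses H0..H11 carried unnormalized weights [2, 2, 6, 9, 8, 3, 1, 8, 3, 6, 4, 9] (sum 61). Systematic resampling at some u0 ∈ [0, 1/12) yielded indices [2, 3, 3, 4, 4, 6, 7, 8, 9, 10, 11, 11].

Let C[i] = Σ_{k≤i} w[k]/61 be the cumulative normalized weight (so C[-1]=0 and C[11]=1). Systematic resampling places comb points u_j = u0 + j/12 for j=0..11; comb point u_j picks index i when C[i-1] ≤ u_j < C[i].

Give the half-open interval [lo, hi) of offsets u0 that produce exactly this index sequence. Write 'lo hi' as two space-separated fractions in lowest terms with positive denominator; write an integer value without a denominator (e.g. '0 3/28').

C = [2/61, 4/61, 10/61, 19/61, 27/61, 30/61, 31/61, 39/61, 42/61, 48/61, 52/61, 1]
j=0 picked index 2: u0 ∈ [4/61, 10/61)
j=1 picked index 3: u0 ∈ [59/732, 167/732)
j=2 picked index 3: u0 ∈ [-1/366, 53/366)
j=3 picked index 4: u0 ∈ [15/244, 47/244)
j=4 picked index 4: u0 ∈ [-4/183, 20/183)
j=5 picked index 6: u0 ∈ [55/732, 67/732)
j=6 picked index 7: u0 ∈ [1/122, 17/122)
j=7 picked index 8: u0 ∈ [41/732, 77/732)
j=8 picked index 9: u0 ∈ [4/183, 22/183)
j=9 picked index 10: u0 ∈ [9/244, 25/244)
j=10 picked index 11: u0 ∈ [7/366, 1/6)
j=11 picked index 11: u0 ∈ [-47/732, 1/12)
intersection: [59/732, 1/12)

59/732 1/12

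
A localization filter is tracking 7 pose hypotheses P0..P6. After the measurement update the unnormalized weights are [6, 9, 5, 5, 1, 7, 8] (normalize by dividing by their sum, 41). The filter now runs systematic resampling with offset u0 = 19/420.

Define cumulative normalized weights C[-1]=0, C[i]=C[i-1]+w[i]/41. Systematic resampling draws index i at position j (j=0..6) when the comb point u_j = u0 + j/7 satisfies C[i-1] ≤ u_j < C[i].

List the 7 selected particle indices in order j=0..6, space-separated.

0 1 1 2 4 5 6

C = [6/41, 15/41, 20/41, 25/41, 26/41, 33/41, 1]
j=0: u_0=19/420 ∈ [0, 6/41) → index 0
j=1: u_1=79/420 ∈ [6/41, 15/41) → index 1
j=2: u_2=139/420 ∈ [6/41, 15/41) → index 1
j=3: u_3=199/420 ∈ [15/41, 20/41) → index 2
j=4: u_4=37/60 ∈ [25/41, 26/41) → index 4
j=5: u_5=319/420 ∈ [26/41, 33/41) → index 5
j=6: u_6=379/420 ∈ [33/41, 1) → index 6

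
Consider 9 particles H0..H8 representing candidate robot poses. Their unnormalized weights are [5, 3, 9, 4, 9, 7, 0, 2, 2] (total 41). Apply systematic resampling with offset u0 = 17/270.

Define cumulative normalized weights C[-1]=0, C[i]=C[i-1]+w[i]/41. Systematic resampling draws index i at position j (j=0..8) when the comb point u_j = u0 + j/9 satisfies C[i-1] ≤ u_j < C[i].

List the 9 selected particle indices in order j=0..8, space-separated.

C = [5/41, 8/41, 17/41, 21/41, 30/41, 37/41, 37/41, 39/41, 1]
j=0: u_0=17/270 ∈ [0, 5/41) → index 0
j=1: u_1=47/270 ∈ [5/41, 8/41) → index 1
j=2: u_2=77/270 ∈ [8/41, 17/41) → index 2
j=3: u_3=107/270 ∈ [8/41, 17/41) → index 2
j=4: u_4=137/270 ∈ [17/41, 21/41) → index 3
j=5: u_5=167/270 ∈ [21/41, 30/41) → index 4
j=6: u_6=197/270 ∈ [21/41, 30/41) → index 4
j=7: u_7=227/270 ∈ [30/41, 37/41) → index 5
j=8: u_8=257/270 ∈ [39/41, 1) → index 8

0 1 2 2 3 4 4 5 8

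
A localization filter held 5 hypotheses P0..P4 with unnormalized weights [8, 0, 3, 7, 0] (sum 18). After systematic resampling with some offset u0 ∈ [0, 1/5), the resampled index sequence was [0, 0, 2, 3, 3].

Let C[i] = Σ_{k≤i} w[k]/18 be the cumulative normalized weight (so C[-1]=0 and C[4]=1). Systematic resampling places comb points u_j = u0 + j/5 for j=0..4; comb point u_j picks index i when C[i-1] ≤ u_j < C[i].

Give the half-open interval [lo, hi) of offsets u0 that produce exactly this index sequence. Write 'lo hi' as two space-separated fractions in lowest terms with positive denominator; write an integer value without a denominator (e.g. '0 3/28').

2/45 1/5

C = [4/9, 4/9, 11/18, 1, 1]
j=0 picked index 0: u0 ∈ [0, 4/9)
j=1 picked index 0: u0 ∈ [-1/5, 11/45)
j=2 picked index 2: u0 ∈ [2/45, 19/90)
j=3 picked index 3: u0 ∈ [1/90, 2/5)
j=4 picked index 3: u0 ∈ [-17/90, 1/5)
intersection: [2/45, 1/5)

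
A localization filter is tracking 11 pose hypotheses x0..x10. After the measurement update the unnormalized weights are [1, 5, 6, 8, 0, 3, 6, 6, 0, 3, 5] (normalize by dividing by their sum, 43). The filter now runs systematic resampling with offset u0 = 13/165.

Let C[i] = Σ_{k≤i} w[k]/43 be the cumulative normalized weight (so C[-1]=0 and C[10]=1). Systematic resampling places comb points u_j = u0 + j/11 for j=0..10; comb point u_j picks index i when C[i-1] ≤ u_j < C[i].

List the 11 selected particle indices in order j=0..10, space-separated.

1 2 2 3 3 5 6 7 7 10 10

C = [1/43, 6/43, 12/43, 20/43, 20/43, 23/43, 29/43, 35/43, 35/43, 38/43, 1]
j=0: u_0=13/165 ∈ [1/43, 6/43) → index 1
j=1: u_1=28/165 ∈ [6/43, 12/43) → index 2
j=2: u_2=43/165 ∈ [6/43, 12/43) → index 2
j=3: u_3=58/165 ∈ [12/43, 20/43) → index 3
j=4: u_4=73/165 ∈ [12/43, 20/43) → index 3
j=5: u_5=8/15 ∈ [20/43, 23/43) → index 5
j=6: u_6=103/165 ∈ [23/43, 29/43) → index 6
j=7: u_7=118/165 ∈ [29/43, 35/43) → index 7
j=8: u_8=133/165 ∈ [29/43, 35/43) → index 7
j=9: u_9=148/165 ∈ [38/43, 1) → index 10
j=10: u_10=163/165 ∈ [38/43, 1) → index 10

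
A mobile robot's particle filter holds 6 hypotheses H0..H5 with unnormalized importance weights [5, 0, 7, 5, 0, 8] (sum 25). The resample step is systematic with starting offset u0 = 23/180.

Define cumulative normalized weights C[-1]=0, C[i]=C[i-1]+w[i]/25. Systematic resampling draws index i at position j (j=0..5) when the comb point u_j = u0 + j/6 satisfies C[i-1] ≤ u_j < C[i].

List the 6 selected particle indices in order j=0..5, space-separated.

C = [1/5, 1/5, 12/25, 17/25, 17/25, 1]
j=0: u_0=23/180 ∈ [0, 1/5) → index 0
j=1: u_1=53/180 ∈ [1/5, 12/25) → index 2
j=2: u_2=83/180 ∈ [1/5, 12/25) → index 2
j=3: u_3=113/180 ∈ [12/25, 17/25) → index 3
j=4: u_4=143/180 ∈ [17/25, 1) → index 5
j=5: u_5=173/180 ∈ [17/25, 1) → index 5

0 2 2 3 5 5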